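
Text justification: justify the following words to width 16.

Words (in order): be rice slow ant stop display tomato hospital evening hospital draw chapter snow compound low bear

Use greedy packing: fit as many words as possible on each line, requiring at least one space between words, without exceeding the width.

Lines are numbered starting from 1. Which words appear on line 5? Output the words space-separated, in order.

Line 1: ['be', 'rice', 'slow', 'ant'] (min_width=16, slack=0)
Line 2: ['stop', 'display'] (min_width=12, slack=4)
Line 3: ['tomato', 'hospital'] (min_width=15, slack=1)
Line 4: ['evening', 'hospital'] (min_width=16, slack=0)
Line 5: ['draw', 'chapter'] (min_width=12, slack=4)
Line 6: ['snow', 'compound'] (min_width=13, slack=3)
Line 7: ['low', 'bear'] (min_width=8, slack=8)

Answer: draw chapter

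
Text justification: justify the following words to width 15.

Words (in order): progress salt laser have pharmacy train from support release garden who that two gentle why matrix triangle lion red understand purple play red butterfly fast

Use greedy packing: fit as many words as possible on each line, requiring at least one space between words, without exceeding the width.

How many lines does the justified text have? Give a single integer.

Line 1: ['progress', 'salt'] (min_width=13, slack=2)
Line 2: ['laser', 'have'] (min_width=10, slack=5)
Line 3: ['pharmacy', 'train'] (min_width=14, slack=1)
Line 4: ['from', 'support'] (min_width=12, slack=3)
Line 5: ['release', 'garden'] (min_width=14, slack=1)
Line 6: ['who', 'that', 'two'] (min_width=12, slack=3)
Line 7: ['gentle', 'why'] (min_width=10, slack=5)
Line 8: ['matrix', 'triangle'] (min_width=15, slack=0)
Line 9: ['lion', 'red'] (min_width=8, slack=7)
Line 10: ['understand'] (min_width=10, slack=5)
Line 11: ['purple', 'play', 'red'] (min_width=15, slack=0)
Line 12: ['butterfly', 'fast'] (min_width=14, slack=1)
Total lines: 12

Answer: 12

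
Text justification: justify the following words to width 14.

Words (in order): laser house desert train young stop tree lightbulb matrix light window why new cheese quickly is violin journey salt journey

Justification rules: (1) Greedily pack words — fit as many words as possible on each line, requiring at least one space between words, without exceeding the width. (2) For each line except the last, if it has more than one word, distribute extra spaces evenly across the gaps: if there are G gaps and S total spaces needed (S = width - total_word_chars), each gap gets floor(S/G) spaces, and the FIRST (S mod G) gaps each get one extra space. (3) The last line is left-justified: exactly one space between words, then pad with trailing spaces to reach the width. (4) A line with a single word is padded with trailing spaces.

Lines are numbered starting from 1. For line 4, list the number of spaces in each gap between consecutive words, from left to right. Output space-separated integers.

Answer: 1

Derivation:
Line 1: ['laser', 'house'] (min_width=11, slack=3)
Line 2: ['desert', 'train'] (min_width=12, slack=2)
Line 3: ['young', 'stop'] (min_width=10, slack=4)
Line 4: ['tree', 'lightbulb'] (min_width=14, slack=0)
Line 5: ['matrix', 'light'] (min_width=12, slack=2)
Line 6: ['window', 'why', 'new'] (min_width=14, slack=0)
Line 7: ['cheese', 'quickly'] (min_width=14, slack=0)
Line 8: ['is', 'violin'] (min_width=9, slack=5)
Line 9: ['journey', 'salt'] (min_width=12, slack=2)
Line 10: ['journey'] (min_width=7, slack=7)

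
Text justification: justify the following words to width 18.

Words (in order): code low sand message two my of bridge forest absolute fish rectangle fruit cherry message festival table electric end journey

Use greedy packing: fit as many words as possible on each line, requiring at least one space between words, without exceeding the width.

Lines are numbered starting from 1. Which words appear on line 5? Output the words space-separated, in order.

Line 1: ['code', 'low', 'sand'] (min_width=13, slack=5)
Line 2: ['message', 'two', 'my', 'of'] (min_width=17, slack=1)
Line 3: ['bridge', 'forest'] (min_width=13, slack=5)
Line 4: ['absolute', 'fish'] (min_width=13, slack=5)
Line 5: ['rectangle', 'fruit'] (min_width=15, slack=3)
Line 6: ['cherry', 'message'] (min_width=14, slack=4)
Line 7: ['festival', 'table'] (min_width=14, slack=4)
Line 8: ['electric', 'end'] (min_width=12, slack=6)
Line 9: ['journey'] (min_width=7, slack=11)

Answer: rectangle fruit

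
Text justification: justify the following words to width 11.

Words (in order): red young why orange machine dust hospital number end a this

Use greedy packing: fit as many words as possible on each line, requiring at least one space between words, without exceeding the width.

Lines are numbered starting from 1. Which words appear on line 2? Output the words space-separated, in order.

Line 1: ['red', 'young'] (min_width=9, slack=2)
Line 2: ['why', 'orange'] (min_width=10, slack=1)
Line 3: ['machine'] (min_width=7, slack=4)
Line 4: ['dust'] (min_width=4, slack=7)
Line 5: ['hospital'] (min_width=8, slack=3)
Line 6: ['number', 'end'] (min_width=10, slack=1)
Line 7: ['a', 'this'] (min_width=6, slack=5)

Answer: why orange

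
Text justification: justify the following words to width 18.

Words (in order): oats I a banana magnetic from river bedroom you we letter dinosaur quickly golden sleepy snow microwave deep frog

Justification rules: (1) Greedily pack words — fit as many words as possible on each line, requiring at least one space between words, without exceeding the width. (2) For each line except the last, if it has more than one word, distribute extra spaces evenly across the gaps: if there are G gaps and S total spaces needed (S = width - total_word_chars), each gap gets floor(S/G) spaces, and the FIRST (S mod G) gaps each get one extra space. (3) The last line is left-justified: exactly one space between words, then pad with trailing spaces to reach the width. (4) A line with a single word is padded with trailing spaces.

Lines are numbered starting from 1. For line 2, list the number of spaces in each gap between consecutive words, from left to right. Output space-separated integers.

Line 1: ['oats', 'I', 'a', 'banana'] (min_width=15, slack=3)
Line 2: ['magnetic', 'from'] (min_width=13, slack=5)
Line 3: ['river', 'bedroom', 'you'] (min_width=17, slack=1)
Line 4: ['we', 'letter', 'dinosaur'] (min_width=18, slack=0)
Line 5: ['quickly', 'golden'] (min_width=14, slack=4)
Line 6: ['sleepy', 'snow'] (min_width=11, slack=7)
Line 7: ['microwave', 'deep'] (min_width=14, slack=4)
Line 8: ['frog'] (min_width=4, slack=14)

Answer: 6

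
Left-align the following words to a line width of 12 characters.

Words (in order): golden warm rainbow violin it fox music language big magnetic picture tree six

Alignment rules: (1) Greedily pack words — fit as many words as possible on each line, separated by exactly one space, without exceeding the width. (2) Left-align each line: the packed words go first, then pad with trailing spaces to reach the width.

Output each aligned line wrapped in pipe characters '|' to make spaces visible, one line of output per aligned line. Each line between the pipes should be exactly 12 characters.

Answer: |golden warm |
|rainbow     |
|violin it   |
|fox music   |
|language big|
|magnetic    |
|picture tree|
|six         |

Derivation:
Line 1: ['golden', 'warm'] (min_width=11, slack=1)
Line 2: ['rainbow'] (min_width=7, slack=5)
Line 3: ['violin', 'it'] (min_width=9, slack=3)
Line 4: ['fox', 'music'] (min_width=9, slack=3)
Line 5: ['language', 'big'] (min_width=12, slack=0)
Line 6: ['magnetic'] (min_width=8, slack=4)
Line 7: ['picture', 'tree'] (min_width=12, slack=0)
Line 8: ['six'] (min_width=3, slack=9)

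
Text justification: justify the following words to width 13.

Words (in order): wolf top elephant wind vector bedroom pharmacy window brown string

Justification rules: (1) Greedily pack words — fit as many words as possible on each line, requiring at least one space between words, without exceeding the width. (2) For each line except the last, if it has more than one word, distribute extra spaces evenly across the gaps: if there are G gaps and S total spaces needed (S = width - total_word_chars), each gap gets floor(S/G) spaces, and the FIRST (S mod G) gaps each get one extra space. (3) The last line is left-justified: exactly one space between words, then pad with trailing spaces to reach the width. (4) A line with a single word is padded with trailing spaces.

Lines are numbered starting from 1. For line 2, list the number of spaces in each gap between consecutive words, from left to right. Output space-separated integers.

Answer: 1

Derivation:
Line 1: ['wolf', 'top'] (min_width=8, slack=5)
Line 2: ['elephant', 'wind'] (min_width=13, slack=0)
Line 3: ['vector'] (min_width=6, slack=7)
Line 4: ['bedroom'] (min_width=7, slack=6)
Line 5: ['pharmacy'] (min_width=8, slack=5)
Line 6: ['window', 'brown'] (min_width=12, slack=1)
Line 7: ['string'] (min_width=6, slack=7)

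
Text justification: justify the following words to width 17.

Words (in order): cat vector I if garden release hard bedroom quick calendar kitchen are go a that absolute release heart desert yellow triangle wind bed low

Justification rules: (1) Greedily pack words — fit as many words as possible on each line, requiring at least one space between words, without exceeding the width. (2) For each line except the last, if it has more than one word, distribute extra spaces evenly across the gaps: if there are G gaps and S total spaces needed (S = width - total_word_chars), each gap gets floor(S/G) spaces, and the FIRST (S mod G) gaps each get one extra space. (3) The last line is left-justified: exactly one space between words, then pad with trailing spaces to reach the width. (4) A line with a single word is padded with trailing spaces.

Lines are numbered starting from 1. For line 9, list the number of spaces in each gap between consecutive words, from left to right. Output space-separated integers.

Line 1: ['cat', 'vector', 'I', 'if'] (min_width=15, slack=2)
Line 2: ['garden', 'release'] (min_width=14, slack=3)
Line 3: ['hard', 'bedroom'] (min_width=12, slack=5)
Line 4: ['quick', 'calendar'] (min_width=14, slack=3)
Line 5: ['kitchen', 'are', 'go', 'a'] (min_width=16, slack=1)
Line 6: ['that', 'absolute'] (min_width=13, slack=4)
Line 7: ['release', 'heart'] (min_width=13, slack=4)
Line 8: ['desert', 'yellow'] (min_width=13, slack=4)
Line 9: ['triangle', 'wind', 'bed'] (min_width=17, slack=0)
Line 10: ['low'] (min_width=3, slack=14)

Answer: 1 1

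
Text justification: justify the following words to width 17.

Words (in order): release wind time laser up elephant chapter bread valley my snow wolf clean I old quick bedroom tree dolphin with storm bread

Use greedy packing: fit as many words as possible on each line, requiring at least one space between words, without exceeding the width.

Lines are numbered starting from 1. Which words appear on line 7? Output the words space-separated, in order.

Answer: tree dolphin with

Derivation:
Line 1: ['release', 'wind', 'time'] (min_width=17, slack=0)
Line 2: ['laser', 'up', 'elephant'] (min_width=17, slack=0)
Line 3: ['chapter', 'bread'] (min_width=13, slack=4)
Line 4: ['valley', 'my', 'snow'] (min_width=14, slack=3)
Line 5: ['wolf', 'clean', 'I', 'old'] (min_width=16, slack=1)
Line 6: ['quick', 'bedroom'] (min_width=13, slack=4)
Line 7: ['tree', 'dolphin', 'with'] (min_width=17, slack=0)
Line 8: ['storm', 'bread'] (min_width=11, slack=6)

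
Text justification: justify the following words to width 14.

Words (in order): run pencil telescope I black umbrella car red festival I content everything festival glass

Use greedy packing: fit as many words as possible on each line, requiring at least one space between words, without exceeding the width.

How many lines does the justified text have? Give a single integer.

Line 1: ['run', 'pencil'] (min_width=10, slack=4)
Line 2: ['telescope', 'I'] (min_width=11, slack=3)
Line 3: ['black', 'umbrella'] (min_width=14, slack=0)
Line 4: ['car', 'red'] (min_width=7, slack=7)
Line 5: ['festival', 'I'] (min_width=10, slack=4)
Line 6: ['content'] (min_width=7, slack=7)
Line 7: ['everything'] (min_width=10, slack=4)
Line 8: ['festival', 'glass'] (min_width=14, slack=0)
Total lines: 8

Answer: 8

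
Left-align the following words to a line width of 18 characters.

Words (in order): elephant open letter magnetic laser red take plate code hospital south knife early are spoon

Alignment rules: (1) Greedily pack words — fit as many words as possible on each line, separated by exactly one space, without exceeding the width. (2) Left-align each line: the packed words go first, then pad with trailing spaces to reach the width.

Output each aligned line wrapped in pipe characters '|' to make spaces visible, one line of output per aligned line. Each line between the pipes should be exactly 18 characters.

Line 1: ['elephant', 'open'] (min_width=13, slack=5)
Line 2: ['letter', 'magnetic'] (min_width=15, slack=3)
Line 3: ['laser', 'red', 'take'] (min_width=14, slack=4)
Line 4: ['plate', 'code'] (min_width=10, slack=8)
Line 5: ['hospital', 'south'] (min_width=14, slack=4)
Line 6: ['knife', 'early', 'are'] (min_width=15, slack=3)
Line 7: ['spoon'] (min_width=5, slack=13)

Answer: |elephant open     |
|letter magnetic   |
|laser red take    |
|plate code        |
|hospital south    |
|knife early are   |
|spoon             |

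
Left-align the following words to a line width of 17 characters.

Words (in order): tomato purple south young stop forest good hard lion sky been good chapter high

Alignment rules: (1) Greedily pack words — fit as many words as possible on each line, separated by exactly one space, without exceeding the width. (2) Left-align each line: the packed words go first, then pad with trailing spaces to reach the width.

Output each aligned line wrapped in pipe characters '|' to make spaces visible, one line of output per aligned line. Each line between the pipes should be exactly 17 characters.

Answer: |tomato purple    |
|south young stop |
|forest good hard |
|lion sky been    |
|good chapter high|

Derivation:
Line 1: ['tomato', 'purple'] (min_width=13, slack=4)
Line 2: ['south', 'young', 'stop'] (min_width=16, slack=1)
Line 3: ['forest', 'good', 'hard'] (min_width=16, slack=1)
Line 4: ['lion', 'sky', 'been'] (min_width=13, slack=4)
Line 5: ['good', 'chapter', 'high'] (min_width=17, slack=0)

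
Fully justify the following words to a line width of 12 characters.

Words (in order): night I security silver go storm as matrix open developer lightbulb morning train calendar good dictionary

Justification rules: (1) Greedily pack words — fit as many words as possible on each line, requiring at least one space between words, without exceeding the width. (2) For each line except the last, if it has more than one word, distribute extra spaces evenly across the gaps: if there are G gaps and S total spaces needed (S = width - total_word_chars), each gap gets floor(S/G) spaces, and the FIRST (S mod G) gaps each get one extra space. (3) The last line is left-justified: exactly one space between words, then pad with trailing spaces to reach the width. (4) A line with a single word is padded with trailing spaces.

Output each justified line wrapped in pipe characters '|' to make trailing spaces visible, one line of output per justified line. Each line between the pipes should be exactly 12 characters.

Line 1: ['night', 'I'] (min_width=7, slack=5)
Line 2: ['security'] (min_width=8, slack=4)
Line 3: ['silver', 'go'] (min_width=9, slack=3)
Line 4: ['storm', 'as'] (min_width=8, slack=4)
Line 5: ['matrix', 'open'] (min_width=11, slack=1)
Line 6: ['developer'] (min_width=9, slack=3)
Line 7: ['lightbulb'] (min_width=9, slack=3)
Line 8: ['morning'] (min_width=7, slack=5)
Line 9: ['train'] (min_width=5, slack=7)
Line 10: ['calendar'] (min_width=8, slack=4)
Line 11: ['good'] (min_width=4, slack=8)
Line 12: ['dictionary'] (min_width=10, slack=2)

Answer: |night      I|
|security    |
|silver    go|
|storm     as|
|matrix  open|
|developer   |
|lightbulb   |
|morning     |
|train       |
|calendar    |
|good        |
|dictionary  |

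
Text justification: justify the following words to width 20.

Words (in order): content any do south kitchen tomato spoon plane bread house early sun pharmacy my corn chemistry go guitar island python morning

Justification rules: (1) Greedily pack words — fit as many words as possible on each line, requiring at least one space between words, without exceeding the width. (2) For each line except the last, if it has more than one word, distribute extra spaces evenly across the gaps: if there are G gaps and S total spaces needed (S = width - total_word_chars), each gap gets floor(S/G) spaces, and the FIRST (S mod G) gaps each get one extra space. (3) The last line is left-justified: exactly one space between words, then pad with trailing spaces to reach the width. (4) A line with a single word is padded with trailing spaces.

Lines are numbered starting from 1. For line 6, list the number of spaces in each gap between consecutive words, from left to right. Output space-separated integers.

Line 1: ['content', 'any', 'do', 'south'] (min_width=20, slack=0)
Line 2: ['kitchen', 'tomato', 'spoon'] (min_width=20, slack=0)
Line 3: ['plane', 'bread', 'house'] (min_width=17, slack=3)
Line 4: ['early', 'sun', 'pharmacy'] (min_width=18, slack=2)
Line 5: ['my', 'corn', 'chemistry', 'go'] (min_width=20, slack=0)
Line 6: ['guitar', 'island', 'python'] (min_width=20, slack=0)
Line 7: ['morning'] (min_width=7, slack=13)

Answer: 1 1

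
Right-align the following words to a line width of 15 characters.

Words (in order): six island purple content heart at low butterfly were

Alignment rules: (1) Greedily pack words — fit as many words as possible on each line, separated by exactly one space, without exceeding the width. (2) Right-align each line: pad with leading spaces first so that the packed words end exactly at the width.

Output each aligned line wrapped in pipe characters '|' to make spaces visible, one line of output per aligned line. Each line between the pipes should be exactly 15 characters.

Answer: |     six island|
| purple content|
|   heart at low|
| butterfly were|

Derivation:
Line 1: ['six', 'island'] (min_width=10, slack=5)
Line 2: ['purple', 'content'] (min_width=14, slack=1)
Line 3: ['heart', 'at', 'low'] (min_width=12, slack=3)
Line 4: ['butterfly', 'were'] (min_width=14, slack=1)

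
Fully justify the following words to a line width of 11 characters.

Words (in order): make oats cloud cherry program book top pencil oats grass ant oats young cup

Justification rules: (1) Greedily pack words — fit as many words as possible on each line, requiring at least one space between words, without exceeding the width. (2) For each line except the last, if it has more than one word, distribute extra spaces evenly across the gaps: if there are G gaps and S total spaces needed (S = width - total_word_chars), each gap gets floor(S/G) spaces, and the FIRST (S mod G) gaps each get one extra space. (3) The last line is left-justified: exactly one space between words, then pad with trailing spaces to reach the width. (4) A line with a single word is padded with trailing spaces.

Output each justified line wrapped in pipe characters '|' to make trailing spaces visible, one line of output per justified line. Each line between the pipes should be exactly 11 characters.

Line 1: ['make', 'oats'] (min_width=9, slack=2)
Line 2: ['cloud'] (min_width=5, slack=6)
Line 3: ['cherry'] (min_width=6, slack=5)
Line 4: ['program'] (min_width=7, slack=4)
Line 5: ['book', 'top'] (min_width=8, slack=3)
Line 6: ['pencil', 'oats'] (min_width=11, slack=0)
Line 7: ['grass', 'ant'] (min_width=9, slack=2)
Line 8: ['oats', 'young'] (min_width=10, slack=1)
Line 9: ['cup'] (min_width=3, slack=8)

Answer: |make   oats|
|cloud      |
|cherry     |
|program    |
|book    top|
|pencil oats|
|grass   ant|
|oats  young|
|cup        |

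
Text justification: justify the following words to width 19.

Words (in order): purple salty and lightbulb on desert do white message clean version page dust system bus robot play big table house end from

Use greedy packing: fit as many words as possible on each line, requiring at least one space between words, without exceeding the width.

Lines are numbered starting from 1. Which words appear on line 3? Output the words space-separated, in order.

Answer: do white message

Derivation:
Line 1: ['purple', 'salty', 'and'] (min_width=16, slack=3)
Line 2: ['lightbulb', 'on', 'desert'] (min_width=19, slack=0)
Line 3: ['do', 'white', 'message'] (min_width=16, slack=3)
Line 4: ['clean', 'version', 'page'] (min_width=18, slack=1)
Line 5: ['dust', 'system', 'bus'] (min_width=15, slack=4)
Line 6: ['robot', 'play', 'big'] (min_width=14, slack=5)
Line 7: ['table', 'house', 'end'] (min_width=15, slack=4)
Line 8: ['from'] (min_width=4, slack=15)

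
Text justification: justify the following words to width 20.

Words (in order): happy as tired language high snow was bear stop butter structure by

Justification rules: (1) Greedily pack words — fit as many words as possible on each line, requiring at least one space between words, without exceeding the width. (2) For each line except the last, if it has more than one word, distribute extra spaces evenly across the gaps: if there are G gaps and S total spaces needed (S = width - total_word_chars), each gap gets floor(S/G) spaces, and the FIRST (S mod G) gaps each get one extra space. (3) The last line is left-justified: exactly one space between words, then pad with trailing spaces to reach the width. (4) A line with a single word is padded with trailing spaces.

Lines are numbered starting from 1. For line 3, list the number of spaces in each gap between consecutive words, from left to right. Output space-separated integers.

Answer: 1 1 1

Derivation:
Line 1: ['happy', 'as', 'tired'] (min_width=14, slack=6)
Line 2: ['language', 'high', 'snow'] (min_width=18, slack=2)
Line 3: ['was', 'bear', 'stop', 'butter'] (min_width=20, slack=0)
Line 4: ['structure', 'by'] (min_width=12, slack=8)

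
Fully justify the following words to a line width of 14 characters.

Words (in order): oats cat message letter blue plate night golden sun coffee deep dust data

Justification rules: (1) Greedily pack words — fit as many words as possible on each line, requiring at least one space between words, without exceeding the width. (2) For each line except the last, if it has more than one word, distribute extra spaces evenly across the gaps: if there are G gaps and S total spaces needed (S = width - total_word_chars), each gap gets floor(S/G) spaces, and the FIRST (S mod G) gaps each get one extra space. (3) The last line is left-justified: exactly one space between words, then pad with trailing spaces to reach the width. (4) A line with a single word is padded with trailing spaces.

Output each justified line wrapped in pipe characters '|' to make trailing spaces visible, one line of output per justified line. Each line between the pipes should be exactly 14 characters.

Answer: |oats       cat|
|message letter|
|blue     plate|
|night   golden|
|sun     coffee|
|deep dust data|

Derivation:
Line 1: ['oats', 'cat'] (min_width=8, slack=6)
Line 2: ['message', 'letter'] (min_width=14, slack=0)
Line 3: ['blue', 'plate'] (min_width=10, slack=4)
Line 4: ['night', 'golden'] (min_width=12, slack=2)
Line 5: ['sun', 'coffee'] (min_width=10, slack=4)
Line 6: ['deep', 'dust', 'data'] (min_width=14, slack=0)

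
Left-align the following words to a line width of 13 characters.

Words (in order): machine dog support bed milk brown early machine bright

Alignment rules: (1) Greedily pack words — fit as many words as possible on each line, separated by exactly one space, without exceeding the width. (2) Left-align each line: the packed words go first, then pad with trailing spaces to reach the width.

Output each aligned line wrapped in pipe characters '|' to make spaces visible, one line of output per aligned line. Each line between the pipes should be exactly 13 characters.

Answer: |machine dog  |
|support bed  |
|milk brown   |
|early machine|
|bright       |

Derivation:
Line 1: ['machine', 'dog'] (min_width=11, slack=2)
Line 2: ['support', 'bed'] (min_width=11, slack=2)
Line 3: ['milk', 'brown'] (min_width=10, slack=3)
Line 4: ['early', 'machine'] (min_width=13, slack=0)
Line 5: ['bright'] (min_width=6, slack=7)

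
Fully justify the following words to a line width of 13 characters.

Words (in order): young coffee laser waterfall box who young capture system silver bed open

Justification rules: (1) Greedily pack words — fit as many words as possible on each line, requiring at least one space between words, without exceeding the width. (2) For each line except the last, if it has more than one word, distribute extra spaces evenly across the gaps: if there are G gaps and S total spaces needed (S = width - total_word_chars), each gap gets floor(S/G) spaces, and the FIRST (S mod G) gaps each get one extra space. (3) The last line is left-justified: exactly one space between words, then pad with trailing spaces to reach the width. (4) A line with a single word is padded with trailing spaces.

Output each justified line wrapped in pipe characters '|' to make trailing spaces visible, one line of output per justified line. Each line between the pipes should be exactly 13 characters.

Line 1: ['young', 'coffee'] (min_width=12, slack=1)
Line 2: ['laser'] (min_width=5, slack=8)
Line 3: ['waterfall', 'box'] (min_width=13, slack=0)
Line 4: ['who', 'young'] (min_width=9, slack=4)
Line 5: ['capture'] (min_width=7, slack=6)
Line 6: ['system', 'silver'] (min_width=13, slack=0)
Line 7: ['bed', 'open'] (min_width=8, slack=5)

Answer: |young  coffee|
|laser        |
|waterfall box|
|who     young|
|capture      |
|system silver|
|bed open     |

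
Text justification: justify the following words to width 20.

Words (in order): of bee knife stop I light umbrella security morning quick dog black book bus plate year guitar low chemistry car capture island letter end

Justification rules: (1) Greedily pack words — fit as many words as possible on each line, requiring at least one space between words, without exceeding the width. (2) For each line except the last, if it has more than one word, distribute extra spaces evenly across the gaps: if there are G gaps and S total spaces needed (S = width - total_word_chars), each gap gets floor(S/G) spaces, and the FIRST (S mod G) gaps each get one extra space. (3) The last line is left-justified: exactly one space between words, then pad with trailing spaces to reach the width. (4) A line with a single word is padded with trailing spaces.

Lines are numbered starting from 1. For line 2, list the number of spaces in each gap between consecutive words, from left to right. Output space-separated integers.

Answer: 7

Derivation:
Line 1: ['of', 'bee', 'knife', 'stop', 'I'] (min_width=19, slack=1)
Line 2: ['light', 'umbrella'] (min_width=14, slack=6)
Line 3: ['security', 'morning'] (min_width=16, slack=4)
Line 4: ['quick', 'dog', 'black', 'book'] (min_width=20, slack=0)
Line 5: ['bus', 'plate', 'year'] (min_width=14, slack=6)
Line 6: ['guitar', 'low', 'chemistry'] (min_width=20, slack=0)
Line 7: ['car', 'capture', 'island'] (min_width=18, slack=2)
Line 8: ['letter', 'end'] (min_width=10, slack=10)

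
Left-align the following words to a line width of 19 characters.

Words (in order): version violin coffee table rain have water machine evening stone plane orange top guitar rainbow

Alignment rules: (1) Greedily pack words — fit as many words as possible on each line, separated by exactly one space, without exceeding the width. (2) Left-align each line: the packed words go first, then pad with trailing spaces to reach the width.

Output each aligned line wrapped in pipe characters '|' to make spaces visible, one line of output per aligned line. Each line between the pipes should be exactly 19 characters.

Line 1: ['version', 'violin'] (min_width=14, slack=5)
Line 2: ['coffee', 'table', 'rain'] (min_width=17, slack=2)
Line 3: ['have', 'water', 'machine'] (min_width=18, slack=1)
Line 4: ['evening', 'stone', 'plane'] (min_width=19, slack=0)
Line 5: ['orange', 'top', 'guitar'] (min_width=17, slack=2)
Line 6: ['rainbow'] (min_width=7, slack=12)

Answer: |version violin     |
|coffee table rain  |
|have water machine |
|evening stone plane|
|orange top guitar  |
|rainbow            |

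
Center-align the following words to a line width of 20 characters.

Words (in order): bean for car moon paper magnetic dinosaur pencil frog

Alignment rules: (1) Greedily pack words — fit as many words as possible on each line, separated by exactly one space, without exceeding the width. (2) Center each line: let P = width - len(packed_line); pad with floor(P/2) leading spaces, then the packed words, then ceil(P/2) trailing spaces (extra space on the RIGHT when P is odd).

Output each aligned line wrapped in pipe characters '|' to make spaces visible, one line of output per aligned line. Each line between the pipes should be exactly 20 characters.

Answer: | bean for car moon  |
|   paper magnetic   |
|dinosaur pencil frog|

Derivation:
Line 1: ['bean', 'for', 'car', 'moon'] (min_width=17, slack=3)
Line 2: ['paper', 'magnetic'] (min_width=14, slack=6)
Line 3: ['dinosaur', 'pencil', 'frog'] (min_width=20, slack=0)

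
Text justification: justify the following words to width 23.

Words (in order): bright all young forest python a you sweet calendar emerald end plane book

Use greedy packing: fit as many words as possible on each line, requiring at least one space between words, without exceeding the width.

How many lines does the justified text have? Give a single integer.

Answer: 4

Derivation:
Line 1: ['bright', 'all', 'young', 'forest'] (min_width=23, slack=0)
Line 2: ['python', 'a', 'you', 'sweet'] (min_width=18, slack=5)
Line 3: ['calendar', 'emerald', 'end'] (min_width=20, slack=3)
Line 4: ['plane', 'book'] (min_width=10, slack=13)
Total lines: 4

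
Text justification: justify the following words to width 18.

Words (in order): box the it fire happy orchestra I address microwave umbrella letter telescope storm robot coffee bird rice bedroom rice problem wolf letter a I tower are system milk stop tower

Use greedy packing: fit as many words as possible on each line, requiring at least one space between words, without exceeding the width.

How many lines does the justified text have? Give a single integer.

Line 1: ['box', 'the', 'it', 'fire'] (min_width=15, slack=3)
Line 2: ['happy', 'orchestra', 'I'] (min_width=17, slack=1)
Line 3: ['address', 'microwave'] (min_width=17, slack=1)
Line 4: ['umbrella', 'letter'] (min_width=15, slack=3)
Line 5: ['telescope', 'storm'] (min_width=15, slack=3)
Line 6: ['robot', 'coffee', 'bird'] (min_width=17, slack=1)
Line 7: ['rice', 'bedroom', 'rice'] (min_width=17, slack=1)
Line 8: ['problem', 'wolf'] (min_width=12, slack=6)
Line 9: ['letter', 'a', 'I', 'tower'] (min_width=16, slack=2)
Line 10: ['are', 'system', 'milk'] (min_width=15, slack=3)
Line 11: ['stop', 'tower'] (min_width=10, slack=8)
Total lines: 11

Answer: 11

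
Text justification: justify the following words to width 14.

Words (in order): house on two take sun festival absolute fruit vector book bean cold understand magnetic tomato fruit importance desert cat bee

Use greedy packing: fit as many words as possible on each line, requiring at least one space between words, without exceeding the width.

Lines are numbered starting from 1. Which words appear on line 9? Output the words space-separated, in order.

Line 1: ['house', 'on', 'two'] (min_width=12, slack=2)
Line 2: ['take', 'sun'] (min_width=8, slack=6)
Line 3: ['festival'] (min_width=8, slack=6)
Line 4: ['absolute', 'fruit'] (min_width=14, slack=0)
Line 5: ['vector', 'book'] (min_width=11, slack=3)
Line 6: ['bean', 'cold'] (min_width=9, slack=5)
Line 7: ['understand'] (min_width=10, slack=4)
Line 8: ['magnetic'] (min_width=8, slack=6)
Line 9: ['tomato', 'fruit'] (min_width=12, slack=2)
Line 10: ['importance'] (min_width=10, slack=4)
Line 11: ['desert', 'cat', 'bee'] (min_width=14, slack=0)

Answer: tomato fruit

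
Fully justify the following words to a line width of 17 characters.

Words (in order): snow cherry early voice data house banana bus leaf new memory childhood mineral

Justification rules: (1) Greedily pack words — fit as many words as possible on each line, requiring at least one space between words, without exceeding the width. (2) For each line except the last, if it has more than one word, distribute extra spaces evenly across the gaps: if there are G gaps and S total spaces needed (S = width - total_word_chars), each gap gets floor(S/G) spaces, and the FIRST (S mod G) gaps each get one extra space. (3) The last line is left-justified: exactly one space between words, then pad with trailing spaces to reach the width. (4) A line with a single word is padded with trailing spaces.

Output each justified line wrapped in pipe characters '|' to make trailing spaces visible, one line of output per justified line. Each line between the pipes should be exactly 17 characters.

Answer: |snow cherry early|
|voice  data house|
|banana  bus  leaf|
|new        memory|
|childhood mineral|

Derivation:
Line 1: ['snow', 'cherry', 'early'] (min_width=17, slack=0)
Line 2: ['voice', 'data', 'house'] (min_width=16, slack=1)
Line 3: ['banana', 'bus', 'leaf'] (min_width=15, slack=2)
Line 4: ['new', 'memory'] (min_width=10, slack=7)
Line 5: ['childhood', 'mineral'] (min_width=17, slack=0)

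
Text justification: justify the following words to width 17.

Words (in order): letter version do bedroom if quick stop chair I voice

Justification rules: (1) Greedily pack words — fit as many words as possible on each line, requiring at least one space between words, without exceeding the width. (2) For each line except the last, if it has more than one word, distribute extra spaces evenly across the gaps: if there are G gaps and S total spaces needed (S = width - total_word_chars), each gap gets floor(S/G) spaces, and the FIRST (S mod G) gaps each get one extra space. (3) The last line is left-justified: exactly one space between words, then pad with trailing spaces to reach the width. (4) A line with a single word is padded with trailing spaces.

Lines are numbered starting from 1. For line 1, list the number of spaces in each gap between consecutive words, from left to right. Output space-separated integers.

Answer: 1 1

Derivation:
Line 1: ['letter', 'version', 'do'] (min_width=17, slack=0)
Line 2: ['bedroom', 'if', 'quick'] (min_width=16, slack=1)
Line 3: ['stop', 'chair', 'I'] (min_width=12, slack=5)
Line 4: ['voice'] (min_width=5, slack=12)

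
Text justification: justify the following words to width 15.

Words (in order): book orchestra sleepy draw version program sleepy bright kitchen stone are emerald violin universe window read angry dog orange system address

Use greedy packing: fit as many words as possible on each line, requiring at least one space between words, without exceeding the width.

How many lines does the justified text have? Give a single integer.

Answer: 11

Derivation:
Line 1: ['book', 'orchestra'] (min_width=14, slack=1)
Line 2: ['sleepy', 'draw'] (min_width=11, slack=4)
Line 3: ['version', 'program'] (min_width=15, slack=0)
Line 4: ['sleepy', 'bright'] (min_width=13, slack=2)
Line 5: ['kitchen', 'stone'] (min_width=13, slack=2)
Line 6: ['are', 'emerald'] (min_width=11, slack=4)
Line 7: ['violin', 'universe'] (min_width=15, slack=0)
Line 8: ['window', 'read'] (min_width=11, slack=4)
Line 9: ['angry', 'dog'] (min_width=9, slack=6)
Line 10: ['orange', 'system'] (min_width=13, slack=2)
Line 11: ['address'] (min_width=7, slack=8)
Total lines: 11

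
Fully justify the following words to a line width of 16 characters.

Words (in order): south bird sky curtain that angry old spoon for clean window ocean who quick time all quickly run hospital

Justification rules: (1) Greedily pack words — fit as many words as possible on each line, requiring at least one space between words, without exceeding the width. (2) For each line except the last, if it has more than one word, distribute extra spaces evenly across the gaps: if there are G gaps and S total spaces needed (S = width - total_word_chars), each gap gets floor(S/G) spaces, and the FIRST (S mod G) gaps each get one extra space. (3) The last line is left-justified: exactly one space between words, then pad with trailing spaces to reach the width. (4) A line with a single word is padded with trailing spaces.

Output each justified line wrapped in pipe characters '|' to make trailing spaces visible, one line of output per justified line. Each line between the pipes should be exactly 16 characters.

Line 1: ['south', 'bird', 'sky'] (min_width=14, slack=2)
Line 2: ['curtain', 'that'] (min_width=12, slack=4)
Line 3: ['angry', 'old', 'spoon'] (min_width=15, slack=1)
Line 4: ['for', 'clean', 'window'] (min_width=16, slack=0)
Line 5: ['ocean', 'who', 'quick'] (min_width=15, slack=1)
Line 6: ['time', 'all', 'quickly'] (min_width=16, slack=0)
Line 7: ['run', 'hospital'] (min_width=12, slack=4)

Answer: |south  bird  sky|
|curtain     that|
|angry  old spoon|
|for clean window|
|ocean  who quick|
|time all quickly|
|run hospital    |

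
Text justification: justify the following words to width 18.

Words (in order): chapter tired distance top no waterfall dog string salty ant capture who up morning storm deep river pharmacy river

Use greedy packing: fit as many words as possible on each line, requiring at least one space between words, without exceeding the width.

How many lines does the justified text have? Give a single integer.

Answer: 8

Derivation:
Line 1: ['chapter', 'tired'] (min_width=13, slack=5)
Line 2: ['distance', 'top', 'no'] (min_width=15, slack=3)
Line 3: ['waterfall', 'dog'] (min_width=13, slack=5)
Line 4: ['string', 'salty', 'ant'] (min_width=16, slack=2)
Line 5: ['capture', 'who', 'up'] (min_width=14, slack=4)
Line 6: ['morning', 'storm', 'deep'] (min_width=18, slack=0)
Line 7: ['river', 'pharmacy'] (min_width=14, slack=4)
Line 8: ['river'] (min_width=5, slack=13)
Total lines: 8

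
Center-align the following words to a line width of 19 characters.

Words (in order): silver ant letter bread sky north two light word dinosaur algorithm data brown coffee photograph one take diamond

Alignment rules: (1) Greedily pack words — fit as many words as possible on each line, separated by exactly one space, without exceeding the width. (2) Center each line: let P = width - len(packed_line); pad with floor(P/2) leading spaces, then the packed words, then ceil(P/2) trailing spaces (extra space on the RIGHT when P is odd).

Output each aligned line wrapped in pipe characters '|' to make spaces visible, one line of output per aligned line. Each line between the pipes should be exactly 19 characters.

Line 1: ['silver', 'ant', 'letter'] (min_width=17, slack=2)
Line 2: ['bread', 'sky', 'north', 'two'] (min_width=19, slack=0)
Line 3: ['light', 'word', 'dinosaur'] (min_width=19, slack=0)
Line 4: ['algorithm', 'data'] (min_width=14, slack=5)
Line 5: ['brown', 'coffee'] (min_width=12, slack=7)
Line 6: ['photograph', 'one', 'take'] (min_width=19, slack=0)
Line 7: ['diamond'] (min_width=7, slack=12)

Answer: | silver ant letter |
|bread sky north two|
|light word dinosaur|
|  algorithm data   |
|   brown coffee    |
|photograph one take|
|      diamond      |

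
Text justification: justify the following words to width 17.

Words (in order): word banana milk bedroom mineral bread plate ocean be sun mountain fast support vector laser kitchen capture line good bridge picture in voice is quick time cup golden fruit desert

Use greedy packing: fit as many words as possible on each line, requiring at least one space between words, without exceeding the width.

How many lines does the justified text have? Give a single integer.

Answer: 12

Derivation:
Line 1: ['word', 'banana', 'milk'] (min_width=16, slack=1)
Line 2: ['bedroom', 'mineral'] (min_width=15, slack=2)
Line 3: ['bread', 'plate', 'ocean'] (min_width=17, slack=0)
Line 4: ['be', 'sun', 'mountain'] (min_width=15, slack=2)
Line 5: ['fast', 'support'] (min_width=12, slack=5)
Line 6: ['vector', 'laser'] (min_width=12, slack=5)
Line 7: ['kitchen', 'capture'] (min_width=15, slack=2)
Line 8: ['line', 'good', 'bridge'] (min_width=16, slack=1)
Line 9: ['picture', 'in', 'voice'] (min_width=16, slack=1)
Line 10: ['is', 'quick', 'time', 'cup'] (min_width=17, slack=0)
Line 11: ['golden', 'fruit'] (min_width=12, slack=5)
Line 12: ['desert'] (min_width=6, slack=11)
Total lines: 12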